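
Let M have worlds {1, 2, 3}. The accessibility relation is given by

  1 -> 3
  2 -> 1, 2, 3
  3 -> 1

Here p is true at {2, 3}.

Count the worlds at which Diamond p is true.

2

1: successors {3}; p there: 3:T. ✓
2: successors {1, 2, 3}; p there: 1:F, 2:T, 3:T. ✓
3: successors {1}; p there: 1:F. ✗
Satisfying worlds: {1, 2}.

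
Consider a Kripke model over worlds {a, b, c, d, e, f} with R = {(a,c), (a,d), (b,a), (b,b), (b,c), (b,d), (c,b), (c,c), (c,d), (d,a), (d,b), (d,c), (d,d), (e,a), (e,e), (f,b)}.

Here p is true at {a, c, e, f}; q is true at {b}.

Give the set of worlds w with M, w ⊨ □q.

a: successors {c, d}; q there: c:F, d:F. ✗
b: successors {a, b, c, d}; q there: a:F, b:T, c:F, d:F. ✗
c: successors {b, c, d}; q there: b:T, c:F, d:F. ✗
d: successors {a, b, c, d}; q there: a:F, b:T, c:F, d:F. ✗
e: successors {a, e}; q there: a:F, e:F. ✗
f: successors {b}; q there: b:T. ✓

{f}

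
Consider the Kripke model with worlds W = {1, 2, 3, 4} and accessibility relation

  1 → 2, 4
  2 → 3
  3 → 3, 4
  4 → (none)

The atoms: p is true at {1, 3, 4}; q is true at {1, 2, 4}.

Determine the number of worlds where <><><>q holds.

1: successors {2, 4}; <><>q there: 2:T, 4:F. ✓
2: successors {3}; <><>q there: 3:T. ✓
3: successors {3, 4}; <><>q there: 3:T, 4:F. ✓
4: no successors, so <><><>q fails. ✗
Satisfying worlds: {1, 2, 3}.

3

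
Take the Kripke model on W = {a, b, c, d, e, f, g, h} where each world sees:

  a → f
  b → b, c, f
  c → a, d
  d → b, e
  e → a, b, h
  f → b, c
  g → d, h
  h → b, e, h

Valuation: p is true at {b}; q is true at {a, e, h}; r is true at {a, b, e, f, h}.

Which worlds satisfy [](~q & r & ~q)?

{a}

a: successors {f}; ~q & r & ~q there: f:T. ✓
b: successors {b, c, f}; ~q & r & ~q there: b:T, c:F, f:T. ✗
c: successors {a, d}; ~q & r & ~q there: a:F, d:F. ✗
d: successors {b, e}; ~q & r & ~q there: b:T, e:F. ✗
e: successors {a, b, h}; ~q & r & ~q there: a:F, b:T, h:F. ✗
f: successors {b, c}; ~q & r & ~q there: b:T, c:F. ✗
g: successors {d, h}; ~q & r & ~q there: d:F, h:F. ✗
h: successors {b, e, h}; ~q & r & ~q there: b:T, e:F, h:F. ✗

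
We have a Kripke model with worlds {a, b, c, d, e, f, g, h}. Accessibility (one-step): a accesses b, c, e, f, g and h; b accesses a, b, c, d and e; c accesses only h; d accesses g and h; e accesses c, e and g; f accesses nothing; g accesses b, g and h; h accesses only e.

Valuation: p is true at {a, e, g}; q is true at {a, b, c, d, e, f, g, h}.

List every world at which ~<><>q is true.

{f}

a: <><>q is T. ✗
b: <><>q is T. ✗
c: <><>q is T. ✗
d: <><>q is T. ✗
e: <><>q is T. ✗
f: <><>q is F. ✓
g: <><>q is T. ✗
h: <><>q is T. ✗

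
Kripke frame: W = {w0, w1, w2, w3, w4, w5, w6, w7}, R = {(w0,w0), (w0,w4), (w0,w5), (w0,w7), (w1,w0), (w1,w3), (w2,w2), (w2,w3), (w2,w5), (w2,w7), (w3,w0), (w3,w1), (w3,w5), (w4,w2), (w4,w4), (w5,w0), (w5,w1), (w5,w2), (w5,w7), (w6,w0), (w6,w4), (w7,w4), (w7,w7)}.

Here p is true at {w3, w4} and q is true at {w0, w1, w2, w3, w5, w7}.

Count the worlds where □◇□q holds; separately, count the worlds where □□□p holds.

For □◇□q:
w0: successors {w0, w4, w5, w7}; ◇□q there: w0:T, w4:T, w5:T, w7:F. ✗
w1: successors {w0, w3}; ◇□q there: w0:T, w3:T. ✓
w2: successors {w2, w3, w5, w7}; ◇□q there: w2:T, w3:T, w5:T, w7:F. ✗
w3: successors {w0, w1, w5}; ◇□q there: w0:T, w1:T, w5:T. ✓
w4: successors {w2, w4}; ◇□q there: w2:T, w4:T. ✓
w5: successors {w0, w1, w2, w7}; ◇□q there: w0:T, w1:T, w2:T, w7:F. ✗
w6: successors {w0, w4}; ◇□q there: w0:T, w4:T. ✓
w7: successors {w4, w7}; ◇□q there: w4:T, w7:F. ✗
— 4 worlds.
For □□□p:
w0: successors {w0, w4, w5, w7}; □□p there: w0:F, w4:F, w5:F, w7:F. ✗
w1: successors {w0, w3}; □□p there: w0:F, w3:F. ✗
w2: successors {w2, w3, w5, w7}; □□p there: w2:F, w3:F, w5:F, w7:F. ✗
w3: successors {w0, w1, w5}; □□p there: w0:F, w1:F, w5:F. ✗
w4: successors {w2, w4}; □□p there: w2:F, w4:F. ✗
w5: successors {w0, w1, w2, w7}; □□p there: w0:F, w1:F, w2:F, w7:F. ✗
w6: successors {w0, w4}; □□p there: w0:F, w4:F. ✗
w7: successors {w4, w7}; □□p there: w4:F, w7:F. ✗
— 0 worlds.

4 and 0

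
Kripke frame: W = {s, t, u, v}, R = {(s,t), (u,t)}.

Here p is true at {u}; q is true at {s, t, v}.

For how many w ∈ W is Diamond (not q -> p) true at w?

2

s: successors {t}; not q -> p there: t:T. ✓
t: no successors, so Diamond (not q -> p) fails. ✗
u: successors {t}; not q -> p there: t:T. ✓
v: no successors, so Diamond (not q -> p) fails. ✗
Satisfying worlds: {s, u}.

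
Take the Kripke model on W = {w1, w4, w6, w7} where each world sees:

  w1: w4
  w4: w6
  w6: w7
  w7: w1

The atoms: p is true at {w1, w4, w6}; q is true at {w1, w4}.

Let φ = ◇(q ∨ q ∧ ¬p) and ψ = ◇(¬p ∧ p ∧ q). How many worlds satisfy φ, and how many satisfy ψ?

2 and 0

For ◇(q ∨ q ∧ ¬p):
w1: successors {w4}; q ∨ q ∧ ¬p there: w4:T. ✓
w4: successors {w6}; q ∨ q ∧ ¬p there: w6:F. ✗
w6: successors {w7}; q ∨ q ∧ ¬p there: w7:F. ✗
w7: successors {w1}; q ∨ q ∧ ¬p there: w1:T. ✓
— 2 worlds.
For ◇(¬p ∧ p ∧ q):
w1: successors {w4}; ¬p ∧ p ∧ q there: w4:F. ✗
w4: successors {w6}; ¬p ∧ p ∧ q there: w6:F. ✗
w6: successors {w7}; ¬p ∧ p ∧ q there: w7:F. ✗
w7: successors {w1}; ¬p ∧ p ∧ q there: w1:F. ✗
— 0 worlds.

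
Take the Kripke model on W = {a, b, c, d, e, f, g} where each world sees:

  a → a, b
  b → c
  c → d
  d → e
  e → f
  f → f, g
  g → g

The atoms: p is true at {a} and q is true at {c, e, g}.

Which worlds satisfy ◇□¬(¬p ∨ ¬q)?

∅

a: successors {a, b}; □¬(¬p ∨ ¬q) there: a:F, b:F. ✗
b: successors {c}; □¬(¬p ∨ ¬q) there: c:F. ✗
c: successors {d}; □¬(¬p ∨ ¬q) there: d:F. ✗
d: successors {e}; □¬(¬p ∨ ¬q) there: e:F. ✗
e: successors {f}; □¬(¬p ∨ ¬q) there: f:F. ✗
f: successors {f, g}; □¬(¬p ∨ ¬q) there: f:F, g:F. ✗
g: successors {g}; □¬(¬p ∨ ¬q) there: g:F. ✗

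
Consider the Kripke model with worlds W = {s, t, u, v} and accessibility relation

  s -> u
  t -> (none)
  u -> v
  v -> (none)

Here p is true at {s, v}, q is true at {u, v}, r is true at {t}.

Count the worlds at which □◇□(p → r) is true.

s: successors {u}; ◇□(p → r) there: u:T. ✓
t: no successors, so □◇□(p → r) holds vacuously. ✓
u: successors {v}; ◇□(p → r) there: v:F. ✗
v: no successors, so □◇□(p → r) holds vacuously. ✓
Satisfying worlds: {s, t, v}.

3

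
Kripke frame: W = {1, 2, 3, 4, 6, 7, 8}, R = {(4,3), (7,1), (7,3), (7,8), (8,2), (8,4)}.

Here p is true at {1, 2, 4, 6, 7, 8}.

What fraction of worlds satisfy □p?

1: no successors, so □p holds vacuously. ✓
2: no successors, so □p holds vacuously. ✓
3: no successors, so □p holds vacuously. ✓
4: successors {3}; p there: 3:F. ✗
6: no successors, so □p holds vacuously. ✓
7: successors {1, 3, 8}; p there: 1:T, 3:F, 8:T. ✗
8: successors {2, 4}; p there: 2:T, 4:T. ✓
That's 5 of 7 worlds, so 5/7.

5/7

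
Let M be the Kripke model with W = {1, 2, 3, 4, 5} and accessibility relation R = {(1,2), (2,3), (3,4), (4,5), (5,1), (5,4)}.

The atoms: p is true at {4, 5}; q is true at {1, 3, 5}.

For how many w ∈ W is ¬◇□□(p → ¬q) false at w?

1: ◇□□(p → ¬q) is T. ✗
2: ◇□□(p → ¬q) is F. ✓
3: ◇□□(p → ¬q) is T. ✗
4: ◇□□(p → ¬q) is F. ✓
5: ◇□□(p → ¬q) is T. ✗
Satisfying worlds: {2, 4}.
So ¬◇□□(p → ¬q) fails at the other 3 worlds.

3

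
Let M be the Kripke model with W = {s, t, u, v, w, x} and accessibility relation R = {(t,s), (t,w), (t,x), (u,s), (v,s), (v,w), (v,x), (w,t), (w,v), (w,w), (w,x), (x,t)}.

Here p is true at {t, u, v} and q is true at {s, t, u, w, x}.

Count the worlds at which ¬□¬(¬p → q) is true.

s: □¬(¬p → q) is T. ✗
t: □¬(¬p → q) is F. ✓
u: □¬(¬p → q) is F. ✓
v: □¬(¬p → q) is F. ✓
w: □¬(¬p → q) is F. ✓
x: □¬(¬p → q) is F. ✓
Satisfying worlds: {t, u, v, w, x}.

5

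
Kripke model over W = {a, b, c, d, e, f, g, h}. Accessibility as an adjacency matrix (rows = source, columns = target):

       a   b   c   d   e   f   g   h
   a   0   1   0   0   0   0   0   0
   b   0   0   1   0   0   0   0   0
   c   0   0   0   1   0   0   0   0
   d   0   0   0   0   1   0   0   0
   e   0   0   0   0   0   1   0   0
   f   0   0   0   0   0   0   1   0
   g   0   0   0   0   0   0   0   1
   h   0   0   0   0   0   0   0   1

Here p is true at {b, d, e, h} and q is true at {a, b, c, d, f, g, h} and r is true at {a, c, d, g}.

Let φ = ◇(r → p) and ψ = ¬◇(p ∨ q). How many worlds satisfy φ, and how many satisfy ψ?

For ◇(r → p):
a: successors {b}; r → p there: b:T. ✓
b: successors {c}; r → p there: c:F. ✗
c: successors {d}; r → p there: d:T. ✓
d: successors {e}; r → p there: e:T. ✓
e: successors {f}; r → p there: f:T. ✓
f: successors {g}; r → p there: g:F. ✗
g: successors {h}; r → p there: h:T. ✓
h: successors {h}; r → p there: h:T. ✓
— 6 worlds.
For ¬◇(p ∨ q):
a: ◇(p ∨ q) is T. ✗
b: ◇(p ∨ q) is T. ✗
c: ◇(p ∨ q) is T. ✗
d: ◇(p ∨ q) is T. ✗
e: ◇(p ∨ q) is T. ✗
f: ◇(p ∨ q) is T. ✗
g: ◇(p ∨ q) is T. ✗
h: ◇(p ∨ q) is T. ✗
— 0 worlds.

6 and 0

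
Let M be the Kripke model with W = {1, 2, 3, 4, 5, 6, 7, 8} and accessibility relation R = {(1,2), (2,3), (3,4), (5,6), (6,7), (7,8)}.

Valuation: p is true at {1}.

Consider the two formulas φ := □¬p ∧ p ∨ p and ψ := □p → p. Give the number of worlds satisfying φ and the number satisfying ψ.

For □¬p ∧ p ∨ p:
1: □¬p ∧ p is T, p is T. ✓
2: □¬p ∧ p is F, p is F. ✗
3: □¬p ∧ p is F, p is F. ✗
4: □¬p ∧ p is F, p is F. ✗
5: □¬p ∧ p is F, p is F. ✗
6: □¬p ∧ p is F, p is F. ✗
7: □¬p ∧ p is F, p is F. ✗
8: □¬p ∧ p is F, p is F. ✗
— 1 world.
For □p → p:
1: □p is F, p is T. ✓
2: □p is F, p is F. ✓
3: □p is F, p is F. ✓
4: □p is T, p is F. ✗
5: □p is F, p is F. ✓
6: □p is F, p is F. ✓
7: □p is F, p is F. ✓
8: □p is T, p is F. ✗
— 6 worlds.

1 and 6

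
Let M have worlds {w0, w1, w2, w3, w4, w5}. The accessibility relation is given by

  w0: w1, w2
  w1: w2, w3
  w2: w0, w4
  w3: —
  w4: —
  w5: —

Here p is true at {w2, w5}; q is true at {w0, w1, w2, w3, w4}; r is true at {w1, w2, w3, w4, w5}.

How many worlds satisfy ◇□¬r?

2

w0: successors {w1, w2}; □¬r there: w1:F, w2:F. ✗
w1: successors {w2, w3}; □¬r there: w2:F, w3:T. ✓
w2: successors {w0, w4}; □¬r there: w0:F, w4:T. ✓
w3: no successors, so ◇□¬r fails. ✗
w4: no successors, so ◇□¬r fails. ✗
w5: no successors, so ◇□¬r fails. ✗
Satisfying worlds: {w1, w2}.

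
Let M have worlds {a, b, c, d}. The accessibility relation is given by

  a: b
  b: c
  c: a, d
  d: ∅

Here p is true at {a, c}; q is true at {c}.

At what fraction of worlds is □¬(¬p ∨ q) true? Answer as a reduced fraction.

a: successors {b}; ¬(¬p ∨ q) there: b:F. ✗
b: successors {c}; ¬(¬p ∨ q) there: c:F. ✗
c: successors {a, d}; ¬(¬p ∨ q) there: a:T, d:F. ✗
d: no successors, so □¬(¬p ∨ q) holds vacuously. ✓
That's 1 of 4 worlds, so 1/4.

1/4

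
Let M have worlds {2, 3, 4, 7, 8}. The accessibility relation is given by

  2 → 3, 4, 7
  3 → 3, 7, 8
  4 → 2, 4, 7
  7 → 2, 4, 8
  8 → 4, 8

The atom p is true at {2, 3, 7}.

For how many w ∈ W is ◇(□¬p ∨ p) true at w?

2: successors {3, 4, 7}; □¬p ∨ p there: 3:T, 4:F, 7:T. ✓
3: successors {3, 7, 8}; □¬p ∨ p there: 3:T, 7:T, 8:T. ✓
4: successors {2, 4, 7}; □¬p ∨ p there: 2:T, 4:F, 7:T. ✓
7: successors {2, 4, 8}; □¬p ∨ p there: 2:T, 4:F, 8:T. ✓
8: successors {4, 8}; □¬p ∨ p there: 4:F, 8:T. ✓
Satisfying worlds: {2, 3, 4, 7, 8}.

5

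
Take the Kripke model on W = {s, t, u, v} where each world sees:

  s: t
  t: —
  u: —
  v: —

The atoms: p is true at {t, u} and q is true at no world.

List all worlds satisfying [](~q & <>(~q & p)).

{t, u, v}

s: successors {t}; ~q & <>(~q & p) there: t:F. ✗
t: no successors, so [](~q & <>(~q & p)) holds vacuously. ✓
u: no successors, so [](~q & <>(~q & p)) holds vacuously. ✓
v: no successors, so [](~q & <>(~q & p)) holds vacuously. ✓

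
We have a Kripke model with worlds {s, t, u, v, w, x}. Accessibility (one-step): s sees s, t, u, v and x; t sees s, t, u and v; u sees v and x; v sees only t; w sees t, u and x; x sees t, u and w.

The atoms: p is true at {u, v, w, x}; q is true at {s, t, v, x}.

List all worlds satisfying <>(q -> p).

{s, t, u, w, x}

s: successors {s, t, u, v, x}; q -> p there: s:F, t:F, u:T, v:T, x:T. ✓
t: successors {s, t, u, v}; q -> p there: s:F, t:F, u:T, v:T. ✓
u: successors {v, x}; q -> p there: v:T, x:T. ✓
v: successors {t}; q -> p there: t:F. ✗
w: successors {t, u, x}; q -> p there: t:F, u:T, x:T. ✓
x: successors {t, u, w}; q -> p there: t:F, u:T, w:T. ✓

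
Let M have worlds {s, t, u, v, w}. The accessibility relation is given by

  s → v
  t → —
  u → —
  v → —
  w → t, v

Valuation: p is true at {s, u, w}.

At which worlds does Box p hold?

s: successors {v}; p there: v:F. ✗
t: no successors, so Box p holds vacuously. ✓
u: no successors, so Box p holds vacuously. ✓
v: no successors, so Box p holds vacuously. ✓
w: successors {t, v}; p there: t:F, v:F. ✗

{t, u, v}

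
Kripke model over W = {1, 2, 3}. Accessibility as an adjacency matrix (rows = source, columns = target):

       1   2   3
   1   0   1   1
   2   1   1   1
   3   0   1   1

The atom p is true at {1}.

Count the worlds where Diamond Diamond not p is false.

1: successors {2, 3}; Diamond not p there: 2:T, 3:T. ✓
2: successors {1, 2, 3}; Diamond not p there: 1:T, 2:T, 3:T. ✓
3: successors {2, 3}; Diamond not p there: 2:T, 3:T. ✓
Satisfying worlds: {1, 2, 3}.
So Diamond Diamond not p fails at the other 0 worlds.

0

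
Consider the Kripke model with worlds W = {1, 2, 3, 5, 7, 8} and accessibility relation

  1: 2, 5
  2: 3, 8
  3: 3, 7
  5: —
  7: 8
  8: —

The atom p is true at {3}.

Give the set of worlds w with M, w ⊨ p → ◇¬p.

{1, 2, 3, 5, 7, 8}

1: p is F, ◇¬p is T. ✓
2: p is F, ◇¬p is T. ✓
3: p is T, ◇¬p is T. ✓
5: p is F, ◇¬p is F. ✓
7: p is F, ◇¬p is T. ✓
8: p is F, ◇¬p is F. ✓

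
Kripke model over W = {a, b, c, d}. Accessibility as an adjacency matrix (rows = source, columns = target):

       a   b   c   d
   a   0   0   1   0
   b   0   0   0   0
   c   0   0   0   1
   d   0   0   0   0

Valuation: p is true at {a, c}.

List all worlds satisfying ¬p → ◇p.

{a, c}

a: ¬p is F, ◇p is T. ✓
b: ¬p is T, ◇p is F. ✗
c: ¬p is F, ◇p is F. ✓
d: ¬p is T, ◇p is F. ✗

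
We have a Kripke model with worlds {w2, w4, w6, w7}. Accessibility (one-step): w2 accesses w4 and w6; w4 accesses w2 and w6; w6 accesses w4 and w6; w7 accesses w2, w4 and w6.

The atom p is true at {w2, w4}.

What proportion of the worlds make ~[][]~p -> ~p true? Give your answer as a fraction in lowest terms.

1/2

w2: ~[][]~p is T, ~p is F. ✗
w4: ~[][]~p is T, ~p is F. ✗
w6: ~[][]~p is T, ~p is T. ✓
w7: ~[][]~p is T, ~p is T. ✓
That's 2 of 4 worlds, so 2/4 = 1/2.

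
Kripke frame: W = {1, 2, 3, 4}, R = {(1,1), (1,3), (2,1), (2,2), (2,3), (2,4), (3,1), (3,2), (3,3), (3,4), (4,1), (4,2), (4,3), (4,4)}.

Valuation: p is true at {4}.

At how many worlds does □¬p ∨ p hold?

1: □¬p is T, p is F. ✓
2: □¬p is F, p is F. ✗
3: □¬p is F, p is F. ✗
4: □¬p is F, p is T. ✓
Satisfying worlds: {1, 4}.

2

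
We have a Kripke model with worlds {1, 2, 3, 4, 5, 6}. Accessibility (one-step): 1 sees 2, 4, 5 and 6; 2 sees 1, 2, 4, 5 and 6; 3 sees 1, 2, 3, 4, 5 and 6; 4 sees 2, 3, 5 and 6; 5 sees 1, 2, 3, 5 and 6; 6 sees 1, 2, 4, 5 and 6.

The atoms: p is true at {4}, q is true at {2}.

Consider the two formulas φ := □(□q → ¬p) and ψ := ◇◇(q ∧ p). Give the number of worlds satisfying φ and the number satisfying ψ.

For □(□q → ¬p):
1: successors {2, 4, 5, 6}; □q → ¬p there: 2:T, 4:T, 5:T, 6:T. ✓
2: successors {1, 2, 4, 5, 6}; □q → ¬p there: 1:T, 2:T, 4:T, 5:T, 6:T. ✓
3: successors {1, 2, 3, 4, 5, 6}; □q → ¬p there: 1:T, 2:T, 3:T, 4:T, 5:T, 6:T. ✓
4: successors {2, 3, 5, 6}; □q → ¬p there: 2:T, 3:T, 5:T, 6:T. ✓
5: successors {1, 2, 3, 5, 6}; □q → ¬p there: 1:T, 2:T, 3:T, 5:T, 6:T. ✓
6: successors {1, 2, 4, 5, 6}; □q → ¬p there: 1:T, 2:T, 4:T, 5:T, 6:T. ✓
— 6 worlds.
For ◇◇(q ∧ p):
1: successors {2, 4, 5, 6}; ◇(q ∧ p) there: 2:F, 4:F, 5:F, 6:F. ✗
2: successors {1, 2, 4, 5, 6}; ◇(q ∧ p) there: 1:F, 2:F, 4:F, 5:F, 6:F. ✗
3: successors {1, 2, 3, 4, 5, 6}; ◇(q ∧ p) there: 1:F, 2:F, 3:F, 4:F, 5:F, 6:F. ✗
4: successors {2, 3, 5, 6}; ◇(q ∧ p) there: 2:F, 3:F, 5:F, 6:F. ✗
5: successors {1, 2, 3, 5, 6}; ◇(q ∧ p) there: 1:F, 2:F, 3:F, 5:F, 6:F. ✗
6: successors {1, 2, 4, 5, 6}; ◇(q ∧ p) there: 1:F, 2:F, 4:F, 5:F, 6:F. ✗
— 0 worlds.

6 and 0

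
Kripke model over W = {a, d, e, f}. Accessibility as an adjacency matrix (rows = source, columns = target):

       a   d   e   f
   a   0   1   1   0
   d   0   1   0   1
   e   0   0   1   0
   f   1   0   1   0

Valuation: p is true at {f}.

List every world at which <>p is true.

{d}

a: successors {d, e}; p there: d:F, e:F. ✗
d: successors {d, f}; p there: d:F, f:T. ✓
e: successors {e}; p there: e:F. ✗
f: successors {a, e}; p there: a:F, e:F. ✗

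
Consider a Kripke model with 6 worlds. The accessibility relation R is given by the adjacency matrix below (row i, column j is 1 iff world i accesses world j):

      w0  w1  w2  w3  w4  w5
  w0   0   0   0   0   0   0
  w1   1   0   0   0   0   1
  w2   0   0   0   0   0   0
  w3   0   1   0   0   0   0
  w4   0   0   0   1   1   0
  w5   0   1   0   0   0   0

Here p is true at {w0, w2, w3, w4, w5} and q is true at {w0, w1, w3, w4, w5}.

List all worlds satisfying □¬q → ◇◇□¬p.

{w1, w3, w4, w5}

w0: □¬q is T, ◇◇□¬p is F. ✗
w1: □¬q is F, ◇◇□¬p is F. ✓
w2: □¬q is T, ◇◇□¬p is F. ✗
w3: □¬q is F, ◇◇□¬p is T. ✓
w4: □¬q is F, ◇◇□¬p is T. ✓
w5: □¬q is F, ◇◇□¬p is T. ✓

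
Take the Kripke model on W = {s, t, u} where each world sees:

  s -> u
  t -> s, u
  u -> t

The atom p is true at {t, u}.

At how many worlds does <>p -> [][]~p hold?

s: <>p is T, [][]~p is F. ✗
t: <>p is T, [][]~p is F. ✗
u: <>p is T, [][]~p is F. ✗
Satisfying worlds: ∅.

0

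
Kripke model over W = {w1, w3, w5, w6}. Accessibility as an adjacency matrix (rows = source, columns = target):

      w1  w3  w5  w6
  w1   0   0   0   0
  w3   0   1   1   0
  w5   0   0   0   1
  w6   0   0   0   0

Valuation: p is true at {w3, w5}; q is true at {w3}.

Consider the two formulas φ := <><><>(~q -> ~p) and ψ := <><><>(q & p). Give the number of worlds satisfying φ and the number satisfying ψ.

For <><><>(~q -> ~p):
w1: no successors, so <><><>(~q -> ~p) fails. ✗
w3: successors {w3, w5}; <><>(~q -> ~p) there: w3:T, w5:F. ✓
w5: successors {w6}; <><>(~q -> ~p) there: w6:F. ✗
w6: no successors, so <><><>(~q -> ~p) fails. ✗
— 1 world.
For <><><>(q & p):
w1: no successors, so <><><>(q & p) fails. ✗
w3: successors {w3, w5}; <><>(q & p) there: w3:T, w5:F. ✓
w5: successors {w6}; <><>(q & p) there: w6:F. ✗
w6: no successors, so <><><>(q & p) fails. ✗
— 1 world.

1 and 1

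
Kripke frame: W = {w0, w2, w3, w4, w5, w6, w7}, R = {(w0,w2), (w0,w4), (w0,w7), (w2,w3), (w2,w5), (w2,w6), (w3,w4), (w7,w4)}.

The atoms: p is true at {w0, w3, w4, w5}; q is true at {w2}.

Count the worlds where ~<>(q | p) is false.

4

w0: <>(q | p) is T. ✗
w2: <>(q | p) is T. ✗
w3: <>(q | p) is T. ✗
w4: <>(q | p) is F. ✓
w5: <>(q | p) is F. ✓
w6: <>(q | p) is F. ✓
w7: <>(q | p) is T. ✗
Satisfying worlds: {w4, w5, w6}.
So ~<>(q | p) fails at the other 4 worlds.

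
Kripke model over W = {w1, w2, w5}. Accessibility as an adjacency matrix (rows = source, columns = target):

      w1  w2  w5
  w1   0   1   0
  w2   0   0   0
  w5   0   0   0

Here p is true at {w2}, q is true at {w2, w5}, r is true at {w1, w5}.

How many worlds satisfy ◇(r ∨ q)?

w1: successors {w2}; r ∨ q there: w2:T. ✓
w2: no successors, so ◇(r ∨ q) fails. ✗
w5: no successors, so ◇(r ∨ q) fails. ✗
Satisfying worlds: {w1}.

1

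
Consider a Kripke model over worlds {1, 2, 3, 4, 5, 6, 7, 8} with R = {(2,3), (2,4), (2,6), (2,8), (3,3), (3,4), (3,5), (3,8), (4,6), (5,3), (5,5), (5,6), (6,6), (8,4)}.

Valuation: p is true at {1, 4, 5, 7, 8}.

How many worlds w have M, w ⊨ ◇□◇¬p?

1: no successors, so ◇□◇¬p fails. ✗
2: successors {3, 4, 6, 8}; □◇¬p there: 3:F, 4:T, 6:T, 8:T. ✓
3: successors {3, 4, 5, 8}; □◇¬p there: 3:F, 4:T, 5:T, 8:T. ✓
4: successors {6}; □◇¬p there: 6:T. ✓
5: successors {3, 5, 6}; □◇¬p there: 3:F, 5:T, 6:T. ✓
6: successors {6}; □◇¬p there: 6:T. ✓
7: no successors, so ◇□◇¬p fails. ✗
8: successors {4}; □◇¬p there: 4:T. ✓
Satisfying worlds: {2, 3, 4, 5, 6, 8}.

6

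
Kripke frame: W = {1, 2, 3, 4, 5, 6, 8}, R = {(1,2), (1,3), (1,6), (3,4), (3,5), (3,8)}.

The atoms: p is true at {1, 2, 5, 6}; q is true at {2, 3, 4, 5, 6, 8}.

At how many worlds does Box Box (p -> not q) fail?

1

1: successors {2, 3, 6}; Box (p -> not q) there: 2:T, 3:F, 6:T. ✗
2: no successors, so Box Box (p -> not q) holds vacuously. ✓
3: successors {4, 5, 8}; Box (p -> not q) there: 4:T, 5:T, 8:T. ✓
4: no successors, so Box Box (p -> not q) holds vacuously. ✓
5: no successors, so Box Box (p -> not q) holds vacuously. ✓
6: no successors, so Box Box (p -> not q) holds vacuously. ✓
8: no successors, so Box Box (p -> not q) holds vacuously. ✓
Satisfying worlds: {2, 3, 4, 5, 6, 8}.
So Box Box (p -> not q) fails at the other 1 world.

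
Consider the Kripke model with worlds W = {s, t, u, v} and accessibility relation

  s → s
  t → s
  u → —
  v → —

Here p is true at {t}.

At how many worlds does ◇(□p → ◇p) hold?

2

s: successors {s}; □p → ◇p there: s:T. ✓
t: successors {s}; □p → ◇p there: s:T. ✓
u: no successors, so ◇(□p → ◇p) fails. ✗
v: no successors, so ◇(□p → ◇p) fails. ✗
Satisfying worlds: {s, t}.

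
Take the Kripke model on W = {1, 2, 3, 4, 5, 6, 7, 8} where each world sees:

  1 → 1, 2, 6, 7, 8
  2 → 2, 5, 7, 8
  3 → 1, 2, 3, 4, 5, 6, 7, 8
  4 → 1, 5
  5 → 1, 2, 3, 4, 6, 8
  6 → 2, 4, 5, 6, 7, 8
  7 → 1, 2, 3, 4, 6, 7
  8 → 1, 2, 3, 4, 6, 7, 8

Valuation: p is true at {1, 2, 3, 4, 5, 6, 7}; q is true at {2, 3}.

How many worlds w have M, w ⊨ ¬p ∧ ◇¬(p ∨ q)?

1: ¬p is F, ◇¬(p ∨ q) is T. ✗
2: ¬p is F, ◇¬(p ∨ q) is T. ✗
3: ¬p is F, ◇¬(p ∨ q) is T. ✗
4: ¬p is F, ◇¬(p ∨ q) is F. ✗
5: ¬p is F, ◇¬(p ∨ q) is T. ✗
6: ¬p is F, ◇¬(p ∨ q) is T. ✗
7: ¬p is F, ◇¬(p ∨ q) is F. ✗
8: ¬p is T, ◇¬(p ∨ q) is T. ✓
Satisfying worlds: {8}.

1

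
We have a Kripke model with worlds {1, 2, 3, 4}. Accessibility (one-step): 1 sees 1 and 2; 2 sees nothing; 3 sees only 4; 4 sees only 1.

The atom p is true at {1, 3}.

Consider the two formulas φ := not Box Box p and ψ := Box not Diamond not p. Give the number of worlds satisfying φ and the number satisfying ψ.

For not Box Box p:
1: Box Box p is F. ✓
2: Box Box p is T. ✗
3: Box Box p is T. ✗
4: Box Box p is F. ✓
— 2 worlds.
For Box not Diamond not p:
1: successors {1, 2}; not Diamond not p there: 1:F, 2:T. ✗
2: no successors, so Box not Diamond not p holds vacuously. ✓
3: successors {4}; not Diamond not p there: 4:T. ✓
4: successors {1}; not Diamond not p there: 1:F. ✗
— 2 worlds.

2 and 2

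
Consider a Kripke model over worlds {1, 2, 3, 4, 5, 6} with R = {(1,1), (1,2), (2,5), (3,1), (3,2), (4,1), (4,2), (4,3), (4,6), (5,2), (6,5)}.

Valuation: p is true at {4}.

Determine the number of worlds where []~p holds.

6

1: successors {1, 2}; ~p there: 1:T, 2:T. ✓
2: successors {5}; ~p there: 5:T. ✓
3: successors {1, 2}; ~p there: 1:T, 2:T. ✓
4: successors {1, 2, 3, 6}; ~p there: 1:T, 2:T, 3:T, 6:T. ✓
5: successors {2}; ~p there: 2:T. ✓
6: successors {5}; ~p there: 5:T. ✓
Satisfying worlds: {1, 2, 3, 4, 5, 6}.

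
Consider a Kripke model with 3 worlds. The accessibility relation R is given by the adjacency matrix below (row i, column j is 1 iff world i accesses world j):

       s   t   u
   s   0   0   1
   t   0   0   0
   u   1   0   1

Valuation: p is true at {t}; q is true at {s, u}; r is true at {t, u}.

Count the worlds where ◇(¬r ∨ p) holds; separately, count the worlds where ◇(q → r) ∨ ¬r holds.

For ◇(¬r ∨ p):
s: successors {u}; ¬r ∨ p there: u:F. ✗
t: no successors, so ◇(¬r ∨ p) fails. ✗
u: successors {s, u}; ¬r ∨ p there: s:T, u:F. ✓
— 1 world.
For ◇(q → r) ∨ ¬r:
s: ◇(q → r) is T, ¬r is T. ✓
t: ◇(q → r) is F, ¬r is F. ✗
u: ◇(q → r) is T, ¬r is F. ✓
— 2 worlds.

1 and 2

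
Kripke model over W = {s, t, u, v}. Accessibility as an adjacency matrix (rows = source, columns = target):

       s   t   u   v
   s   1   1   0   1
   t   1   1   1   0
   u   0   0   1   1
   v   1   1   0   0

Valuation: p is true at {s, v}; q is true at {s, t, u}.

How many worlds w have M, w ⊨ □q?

2

s: successors {s, t, v}; q there: s:T, t:T, v:F. ✗
t: successors {s, t, u}; q there: s:T, t:T, u:T. ✓
u: successors {u, v}; q there: u:T, v:F. ✗
v: successors {s, t}; q there: s:T, t:T. ✓
Satisfying worlds: {t, v}.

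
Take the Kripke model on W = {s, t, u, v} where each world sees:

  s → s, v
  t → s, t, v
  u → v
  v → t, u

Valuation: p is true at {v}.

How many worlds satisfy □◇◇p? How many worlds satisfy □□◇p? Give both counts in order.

3 and 1

For □◇◇p:
s: successors {s, v}; ◇◇p there: s:T, v:T. ✓
t: successors {s, t, v}; ◇◇p there: s:T, t:T, v:T. ✓
u: successors {v}; ◇◇p there: v:T. ✓
v: successors {t, u}; ◇◇p there: t:T, u:F. ✗
— 3 worlds.
For □□◇p:
s: successors {s, v}; □◇p there: s:F, v:T. ✗
t: successors {s, t, v}; □◇p there: s:F, t:F, v:T. ✗
u: successors {v}; □◇p there: v:T. ✓
v: successors {t, u}; □◇p there: t:F, u:F. ✗
— 1 world.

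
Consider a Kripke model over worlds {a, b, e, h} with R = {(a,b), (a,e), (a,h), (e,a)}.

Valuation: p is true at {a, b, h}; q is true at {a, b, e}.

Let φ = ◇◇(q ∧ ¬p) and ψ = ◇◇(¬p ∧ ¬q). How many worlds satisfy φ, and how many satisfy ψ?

1 and 0

For ◇◇(q ∧ ¬p):
a: successors {b, e, h}; ◇(q ∧ ¬p) there: b:F, e:F, h:F. ✗
b: no successors, so ◇◇(q ∧ ¬p) fails. ✗
e: successors {a}; ◇(q ∧ ¬p) there: a:T. ✓
h: no successors, so ◇◇(q ∧ ¬p) fails. ✗
— 1 world.
For ◇◇(¬p ∧ ¬q):
a: successors {b, e, h}; ◇(¬p ∧ ¬q) there: b:F, e:F, h:F. ✗
b: no successors, so ◇◇(¬p ∧ ¬q) fails. ✗
e: successors {a}; ◇(¬p ∧ ¬q) there: a:F. ✗
h: no successors, so ◇◇(¬p ∧ ¬q) fails. ✗
— 0 worlds.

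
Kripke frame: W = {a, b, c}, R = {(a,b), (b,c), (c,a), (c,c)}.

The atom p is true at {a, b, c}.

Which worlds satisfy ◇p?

a: successors {b}; p there: b:T. ✓
b: successors {c}; p there: c:T. ✓
c: successors {a, c}; p there: a:T, c:T. ✓

{a, b, c}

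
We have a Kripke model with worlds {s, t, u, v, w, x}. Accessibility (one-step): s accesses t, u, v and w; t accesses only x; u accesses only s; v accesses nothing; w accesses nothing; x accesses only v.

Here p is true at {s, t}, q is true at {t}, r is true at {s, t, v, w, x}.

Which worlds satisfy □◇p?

s: successors {t, u, v, w}; ◇p there: t:F, u:T, v:F, w:F. ✗
t: successors {x}; ◇p there: x:F. ✗
u: successors {s}; ◇p there: s:T. ✓
v: no successors, so □◇p holds vacuously. ✓
w: no successors, so □◇p holds vacuously. ✓
x: successors {v}; ◇p there: v:F. ✗

{u, v, w}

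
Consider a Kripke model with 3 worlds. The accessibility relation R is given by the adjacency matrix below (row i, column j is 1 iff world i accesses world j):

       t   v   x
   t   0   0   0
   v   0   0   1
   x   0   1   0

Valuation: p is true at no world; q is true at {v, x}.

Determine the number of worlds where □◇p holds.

1

t: no successors, so □◇p holds vacuously. ✓
v: successors {x}; ◇p there: x:F. ✗
x: successors {v}; ◇p there: v:F. ✗
Satisfying worlds: {t}.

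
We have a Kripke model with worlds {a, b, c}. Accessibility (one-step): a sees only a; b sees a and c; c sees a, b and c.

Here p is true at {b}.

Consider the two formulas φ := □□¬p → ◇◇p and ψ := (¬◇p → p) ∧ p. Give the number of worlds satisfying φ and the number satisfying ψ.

For □□¬p → ◇◇p:
a: □□¬p is T, ◇◇p is F. ✗
b: □□¬p is F, ◇◇p is T. ✓
c: □□¬p is F, ◇◇p is T. ✓
— 2 worlds.
For (¬◇p → p) ∧ p:
a: ¬◇p → p is F, p is F. ✗
b: ¬◇p → p is T, p is T. ✓
c: ¬◇p → p is T, p is F. ✗
— 1 world.

2 and 1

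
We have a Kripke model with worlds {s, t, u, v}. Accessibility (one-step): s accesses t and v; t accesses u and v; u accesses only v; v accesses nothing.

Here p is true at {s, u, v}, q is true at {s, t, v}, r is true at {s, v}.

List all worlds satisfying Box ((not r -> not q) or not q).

{t, u, v}

s: successors {t, v}; (not r -> not q) or not q there: t:F, v:T. ✗
t: successors {u, v}; (not r -> not q) or not q there: u:T, v:T. ✓
u: successors {v}; (not r -> not q) or not q there: v:T. ✓
v: no successors, so Box ((not r -> not q) or not q) holds vacuously. ✓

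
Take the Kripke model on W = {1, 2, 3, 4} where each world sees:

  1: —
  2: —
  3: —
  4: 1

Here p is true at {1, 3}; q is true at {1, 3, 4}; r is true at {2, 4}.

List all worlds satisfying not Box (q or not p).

∅

1: Box (q or not p) is T. ✗
2: Box (q or not p) is T. ✗
3: Box (q or not p) is T. ✗
4: Box (q or not p) is T. ✗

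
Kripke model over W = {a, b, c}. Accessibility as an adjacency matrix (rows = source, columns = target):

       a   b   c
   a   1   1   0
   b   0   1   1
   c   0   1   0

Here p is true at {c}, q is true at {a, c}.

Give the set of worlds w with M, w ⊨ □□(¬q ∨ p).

a: successors {a, b}; □(¬q ∨ p) there: a:F, b:T. ✗
b: successors {b, c}; □(¬q ∨ p) there: b:T, c:T. ✓
c: successors {b}; □(¬q ∨ p) there: b:T. ✓

{b, c}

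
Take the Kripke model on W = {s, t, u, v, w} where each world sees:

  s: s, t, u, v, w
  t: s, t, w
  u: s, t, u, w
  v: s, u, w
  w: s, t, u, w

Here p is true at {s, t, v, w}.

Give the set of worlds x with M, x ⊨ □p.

{t}

s: successors {s, t, u, v, w}; p there: s:T, t:T, u:F, v:T, w:T. ✗
t: successors {s, t, w}; p there: s:T, t:T, w:T. ✓
u: successors {s, t, u, w}; p there: s:T, t:T, u:F, w:T. ✗
v: successors {s, u, w}; p there: s:T, u:F, w:T. ✗
w: successors {s, t, u, w}; p there: s:T, t:T, u:F, w:T. ✗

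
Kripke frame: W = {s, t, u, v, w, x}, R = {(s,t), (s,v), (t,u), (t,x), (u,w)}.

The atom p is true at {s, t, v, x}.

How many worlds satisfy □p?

s: successors {t, v}; p there: t:T, v:T. ✓
t: successors {u, x}; p there: u:F, x:T. ✗
u: successors {w}; p there: w:F. ✗
v: no successors, so □p holds vacuously. ✓
w: no successors, so □p holds vacuously. ✓
x: no successors, so □p holds vacuously. ✓
Satisfying worlds: {s, v, w, x}.

4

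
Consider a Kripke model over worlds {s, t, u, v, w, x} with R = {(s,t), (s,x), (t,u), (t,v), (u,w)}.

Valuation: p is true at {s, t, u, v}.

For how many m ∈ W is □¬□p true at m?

s: successors {t, x}; ¬□p there: t:F, x:F. ✗
t: successors {u, v}; ¬□p there: u:T, v:F. ✗
u: successors {w}; ¬□p there: w:F. ✗
v: no successors, so □¬□p holds vacuously. ✓
w: no successors, so □¬□p holds vacuously. ✓
x: no successors, so □¬□p holds vacuously. ✓
Satisfying worlds: {v, w, x}.

3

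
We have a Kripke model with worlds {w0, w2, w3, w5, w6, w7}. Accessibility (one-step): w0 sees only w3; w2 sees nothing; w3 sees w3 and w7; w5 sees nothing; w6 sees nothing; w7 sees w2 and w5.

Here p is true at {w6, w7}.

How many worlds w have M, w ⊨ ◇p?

w0: successors {w3}; p there: w3:F. ✗
w2: no successors, so ◇p fails. ✗
w3: successors {w3, w7}; p there: w3:F, w7:T. ✓
w5: no successors, so ◇p fails. ✗
w6: no successors, so ◇p fails. ✗
w7: successors {w2, w5}; p there: w2:F, w5:F. ✗
Satisfying worlds: {w3}.

1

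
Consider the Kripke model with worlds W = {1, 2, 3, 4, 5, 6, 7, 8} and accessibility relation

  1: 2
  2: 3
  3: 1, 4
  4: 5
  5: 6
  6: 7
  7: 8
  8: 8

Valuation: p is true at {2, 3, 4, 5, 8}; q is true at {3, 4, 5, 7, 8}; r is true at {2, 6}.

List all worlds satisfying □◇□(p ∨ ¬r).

1: successors {2}; ◇□(p ∨ ¬r) there: 2:T. ✓
2: successors {3}; ◇□(p ∨ ¬r) there: 3:T. ✓
3: successors {1, 4}; ◇□(p ∨ ¬r) there: 1:T, 4:F. ✗
4: successors {5}; ◇□(p ∨ ¬r) there: 5:T. ✓
5: successors {6}; ◇□(p ∨ ¬r) there: 6:T. ✓
6: successors {7}; ◇□(p ∨ ¬r) there: 7:T. ✓
7: successors {8}; ◇□(p ∨ ¬r) there: 8:T. ✓
8: successors {8}; ◇□(p ∨ ¬r) there: 8:T. ✓

{1, 2, 4, 5, 6, 7, 8}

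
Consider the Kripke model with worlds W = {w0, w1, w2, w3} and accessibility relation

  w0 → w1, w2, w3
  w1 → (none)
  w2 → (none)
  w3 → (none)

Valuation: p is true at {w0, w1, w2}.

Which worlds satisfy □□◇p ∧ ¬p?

{w3}

w0: □□◇p is T, ¬p is F. ✗
w1: □□◇p is T, ¬p is F. ✗
w2: □□◇p is T, ¬p is F. ✗
w3: □□◇p is T, ¬p is T. ✓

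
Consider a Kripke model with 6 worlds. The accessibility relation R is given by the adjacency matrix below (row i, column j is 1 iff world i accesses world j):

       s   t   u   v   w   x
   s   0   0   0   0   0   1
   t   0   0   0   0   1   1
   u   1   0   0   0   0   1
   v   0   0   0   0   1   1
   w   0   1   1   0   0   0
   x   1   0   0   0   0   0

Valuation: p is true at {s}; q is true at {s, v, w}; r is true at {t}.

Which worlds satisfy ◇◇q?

{s, t, u, v, w}

s: successors {x}; ◇q there: x:T. ✓
t: successors {w, x}; ◇q there: w:F, x:T. ✓
u: successors {s, x}; ◇q there: s:F, x:T. ✓
v: successors {w, x}; ◇q there: w:F, x:T. ✓
w: successors {t, u}; ◇q there: t:T, u:T. ✓
x: successors {s}; ◇q there: s:F. ✗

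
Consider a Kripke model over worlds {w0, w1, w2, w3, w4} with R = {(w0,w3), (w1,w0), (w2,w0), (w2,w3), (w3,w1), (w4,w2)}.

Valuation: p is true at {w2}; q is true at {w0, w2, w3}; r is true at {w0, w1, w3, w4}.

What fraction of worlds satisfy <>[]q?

w0: successors {w3}; []q there: w3:F. ✗
w1: successors {w0}; []q there: w0:T. ✓
w2: successors {w0, w3}; []q there: w0:T, w3:F. ✓
w3: successors {w1}; []q there: w1:T. ✓
w4: successors {w2}; []q there: w2:T. ✓
That's 4 of 5 worlds, so 4/5.

4/5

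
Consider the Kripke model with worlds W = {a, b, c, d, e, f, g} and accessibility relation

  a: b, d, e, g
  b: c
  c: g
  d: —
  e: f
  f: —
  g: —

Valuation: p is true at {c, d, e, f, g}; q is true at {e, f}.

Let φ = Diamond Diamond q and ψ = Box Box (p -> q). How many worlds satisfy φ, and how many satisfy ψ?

For Diamond Diamond q:
a: successors {b, d, e, g}; Diamond q there: b:F, d:F, e:T, g:F. ✓
b: successors {c}; Diamond q there: c:F. ✗
c: successors {g}; Diamond q there: g:F. ✗
d: no successors, so Diamond Diamond q fails. ✗
e: successors {f}; Diamond q there: f:F. ✗
f: no successors, so Diamond Diamond q fails. ✗
g: no successors, so Diamond Diamond q fails. ✗
— 1 world.
For Box Box (p -> q):
a: successors {b, d, e, g}; Box (p -> q) there: b:F, d:T, e:T, g:T. ✗
b: successors {c}; Box (p -> q) there: c:F. ✗
c: successors {g}; Box (p -> q) there: g:T. ✓
d: no successors, so Box Box (p -> q) holds vacuously. ✓
e: successors {f}; Box (p -> q) there: f:T. ✓
f: no successors, so Box Box (p -> q) holds vacuously. ✓
g: no successors, so Box Box (p -> q) holds vacuously. ✓
— 5 worlds.

1 and 5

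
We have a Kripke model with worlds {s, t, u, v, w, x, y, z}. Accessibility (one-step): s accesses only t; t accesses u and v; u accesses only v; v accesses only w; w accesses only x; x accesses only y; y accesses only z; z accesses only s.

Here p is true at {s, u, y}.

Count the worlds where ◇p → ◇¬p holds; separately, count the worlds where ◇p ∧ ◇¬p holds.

6 and 1

For ◇p → ◇¬p:
s: ◇p is F, ◇¬p is T. ✓
t: ◇p is T, ◇¬p is T. ✓
u: ◇p is F, ◇¬p is T. ✓
v: ◇p is F, ◇¬p is T. ✓
w: ◇p is F, ◇¬p is T. ✓
x: ◇p is T, ◇¬p is F. ✗
y: ◇p is F, ◇¬p is T. ✓
z: ◇p is T, ◇¬p is F. ✗
— 6 worlds.
For ◇p ∧ ◇¬p:
s: ◇p is F, ◇¬p is T. ✗
t: ◇p is T, ◇¬p is T. ✓
u: ◇p is F, ◇¬p is T. ✗
v: ◇p is F, ◇¬p is T. ✗
w: ◇p is F, ◇¬p is T. ✗
x: ◇p is T, ◇¬p is F. ✗
y: ◇p is F, ◇¬p is T. ✗
z: ◇p is T, ◇¬p is F. ✗
— 1 world.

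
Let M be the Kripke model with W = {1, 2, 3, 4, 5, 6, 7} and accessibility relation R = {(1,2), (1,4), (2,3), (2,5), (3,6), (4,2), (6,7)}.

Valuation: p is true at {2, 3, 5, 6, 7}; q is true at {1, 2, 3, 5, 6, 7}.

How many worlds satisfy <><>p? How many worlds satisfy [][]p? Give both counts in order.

4 and 7

For <><>p:
1: successors {2, 4}; <>p there: 2:T, 4:T. ✓
2: successors {3, 5}; <>p there: 3:T, 5:F. ✓
3: successors {6}; <>p there: 6:T. ✓
4: successors {2}; <>p there: 2:T. ✓
5: no successors, so <><>p fails. ✗
6: successors {7}; <>p there: 7:F. ✗
7: no successors, so <><>p fails. ✗
— 4 worlds.
For [][]p:
1: successors {2, 4}; []p there: 2:T, 4:T. ✓
2: successors {3, 5}; []p there: 3:T, 5:T. ✓
3: successors {6}; []p there: 6:T. ✓
4: successors {2}; []p there: 2:T. ✓
5: no successors, so [][]p holds vacuously. ✓
6: successors {7}; []p there: 7:T. ✓
7: no successors, so [][]p holds vacuously. ✓
— 7 worlds.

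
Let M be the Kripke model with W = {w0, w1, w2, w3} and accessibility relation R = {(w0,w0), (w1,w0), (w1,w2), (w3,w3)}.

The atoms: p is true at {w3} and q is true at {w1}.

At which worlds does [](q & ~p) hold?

w0: successors {w0}; q & ~p there: w0:F. ✗
w1: successors {w0, w2}; q & ~p there: w0:F, w2:F. ✗
w2: no successors, so [](q & ~p) holds vacuously. ✓
w3: successors {w3}; q & ~p there: w3:F. ✗

{w2}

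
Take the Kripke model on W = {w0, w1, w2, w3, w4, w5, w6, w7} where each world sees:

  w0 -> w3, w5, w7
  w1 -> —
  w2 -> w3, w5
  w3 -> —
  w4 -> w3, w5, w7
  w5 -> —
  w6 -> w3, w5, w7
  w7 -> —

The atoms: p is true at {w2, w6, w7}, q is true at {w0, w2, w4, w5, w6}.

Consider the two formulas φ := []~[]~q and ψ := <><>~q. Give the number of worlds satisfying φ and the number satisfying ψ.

4 and 0

For []~[]~q:
w0: successors {w3, w5, w7}; ~[]~q there: w3:F, w5:F, w7:F. ✗
w1: no successors, so []~[]~q holds vacuously. ✓
w2: successors {w3, w5}; ~[]~q there: w3:F, w5:F. ✗
w3: no successors, so []~[]~q holds vacuously. ✓
w4: successors {w3, w5, w7}; ~[]~q there: w3:F, w5:F, w7:F. ✗
w5: no successors, so []~[]~q holds vacuously. ✓
w6: successors {w3, w5, w7}; ~[]~q there: w3:F, w5:F, w7:F. ✗
w7: no successors, so []~[]~q holds vacuously. ✓
— 4 worlds.
For <><>~q:
w0: successors {w3, w5, w7}; <>~q there: w3:F, w5:F, w7:F. ✗
w1: no successors, so <><>~q fails. ✗
w2: successors {w3, w5}; <>~q there: w3:F, w5:F. ✗
w3: no successors, so <><>~q fails. ✗
w4: successors {w3, w5, w7}; <>~q there: w3:F, w5:F, w7:F. ✗
w5: no successors, so <><>~q fails. ✗
w6: successors {w3, w5, w7}; <>~q there: w3:F, w5:F, w7:F. ✗
w7: no successors, so <><>~q fails. ✗
— 0 worlds.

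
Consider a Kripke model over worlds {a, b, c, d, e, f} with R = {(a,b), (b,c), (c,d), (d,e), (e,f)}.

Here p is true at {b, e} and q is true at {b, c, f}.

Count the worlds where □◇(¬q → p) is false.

2

a: successors {b}; ◇(¬q → p) there: b:T. ✓
b: successors {c}; ◇(¬q → p) there: c:F. ✗
c: successors {d}; ◇(¬q → p) there: d:T. ✓
d: successors {e}; ◇(¬q → p) there: e:T. ✓
e: successors {f}; ◇(¬q → p) there: f:F. ✗
f: no successors, so □◇(¬q → p) holds vacuously. ✓
Satisfying worlds: {a, c, d, f}.
So □◇(¬q → p) fails at the other 2 worlds.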